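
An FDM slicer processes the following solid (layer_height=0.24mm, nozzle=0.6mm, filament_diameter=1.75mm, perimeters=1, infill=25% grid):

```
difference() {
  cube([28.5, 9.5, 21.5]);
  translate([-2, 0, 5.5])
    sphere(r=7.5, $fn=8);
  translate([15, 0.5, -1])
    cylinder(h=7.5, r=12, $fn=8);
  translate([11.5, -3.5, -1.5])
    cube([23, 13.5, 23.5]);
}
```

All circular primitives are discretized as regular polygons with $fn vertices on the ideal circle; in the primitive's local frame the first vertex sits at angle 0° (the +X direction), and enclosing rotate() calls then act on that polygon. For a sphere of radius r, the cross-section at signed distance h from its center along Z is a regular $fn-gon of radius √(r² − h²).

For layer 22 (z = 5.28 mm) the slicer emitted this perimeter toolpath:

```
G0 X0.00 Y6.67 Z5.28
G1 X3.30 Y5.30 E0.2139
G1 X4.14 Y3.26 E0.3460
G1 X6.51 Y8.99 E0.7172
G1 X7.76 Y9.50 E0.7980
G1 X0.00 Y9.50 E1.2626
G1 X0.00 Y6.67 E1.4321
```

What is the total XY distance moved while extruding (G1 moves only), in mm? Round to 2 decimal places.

Sum the Euclidean lengths of each G1 segment: total = 23.92 mm.

23.92 mm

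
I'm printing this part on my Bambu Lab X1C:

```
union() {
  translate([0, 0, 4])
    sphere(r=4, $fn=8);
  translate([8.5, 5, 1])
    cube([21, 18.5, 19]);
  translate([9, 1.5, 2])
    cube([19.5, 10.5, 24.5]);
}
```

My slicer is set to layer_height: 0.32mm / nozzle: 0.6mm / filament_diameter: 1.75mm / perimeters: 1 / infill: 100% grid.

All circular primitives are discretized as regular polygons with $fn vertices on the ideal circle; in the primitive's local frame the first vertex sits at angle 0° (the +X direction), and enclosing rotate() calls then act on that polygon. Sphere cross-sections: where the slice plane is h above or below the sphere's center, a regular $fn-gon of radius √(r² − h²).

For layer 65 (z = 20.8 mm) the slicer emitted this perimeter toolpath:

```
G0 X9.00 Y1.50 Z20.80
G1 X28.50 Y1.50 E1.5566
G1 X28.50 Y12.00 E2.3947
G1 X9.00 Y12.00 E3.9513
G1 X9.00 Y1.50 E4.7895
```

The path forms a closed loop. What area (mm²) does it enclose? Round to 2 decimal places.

Apply the shoelace formula to the sequence of (X, Y) vertices; enclosed area = 204.75 mm².

204.75 mm²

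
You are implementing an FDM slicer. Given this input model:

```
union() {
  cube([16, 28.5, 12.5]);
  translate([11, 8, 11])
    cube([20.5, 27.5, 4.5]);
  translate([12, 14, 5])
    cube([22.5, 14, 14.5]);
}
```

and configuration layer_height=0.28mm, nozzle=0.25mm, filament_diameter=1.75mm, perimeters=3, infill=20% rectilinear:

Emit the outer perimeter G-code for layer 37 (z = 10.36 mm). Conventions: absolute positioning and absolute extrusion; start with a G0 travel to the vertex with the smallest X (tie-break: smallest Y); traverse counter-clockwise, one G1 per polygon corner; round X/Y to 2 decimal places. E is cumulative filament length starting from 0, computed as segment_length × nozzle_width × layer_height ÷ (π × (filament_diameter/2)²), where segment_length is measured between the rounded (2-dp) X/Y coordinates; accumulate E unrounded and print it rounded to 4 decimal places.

At z = 10.36 mm: the 16×28.5 cube contributes its full rectangle; the cube at (11, 8) does not reach this height (z outside [11, 15.5]); the cube at (12, 14) (footprint 22.5×14) is included at this height; Taking the union: the regions partially overlap (shared area 56.00 mm²), so overlapping operands fuse into one piece — 1 connected region. The outline is a single polygon with 8 vertices. Extrusion per mm of travel: 0.25 × 0.28 / (π × 0.875²) = 0.029103. Accumulating E over each segment gives final E = 3.6669.

G0 X0.00 Y0.00 Z10.36
G1 X16.00 Y0.00 E0.4656
G1 X16.00 Y14.00 E0.8731
G1 X34.50 Y14.00 E1.4115
G1 X34.50 Y28.00 E1.8189
G1 X16.00 Y28.00 E2.3573
G1 X16.00 Y28.50 E2.3719
G1 X0.00 Y28.50 E2.8375
G1 X0.00 Y0.00 E3.6669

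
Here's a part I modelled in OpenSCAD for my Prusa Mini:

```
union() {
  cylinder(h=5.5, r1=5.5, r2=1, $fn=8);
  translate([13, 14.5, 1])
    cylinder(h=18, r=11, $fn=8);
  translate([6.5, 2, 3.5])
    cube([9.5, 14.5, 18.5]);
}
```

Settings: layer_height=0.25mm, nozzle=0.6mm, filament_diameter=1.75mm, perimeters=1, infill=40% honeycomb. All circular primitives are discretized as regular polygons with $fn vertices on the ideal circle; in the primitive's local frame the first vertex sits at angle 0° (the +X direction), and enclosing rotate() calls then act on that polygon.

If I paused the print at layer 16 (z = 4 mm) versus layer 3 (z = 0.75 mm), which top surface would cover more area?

Layer 16 (z = 4): the cone contributes a regular 8-gon of circumradius 2.227 (interpolated between r1=5.5 and r2=1 at t=0.727) (area = (8/2)·2.227²·sin(360°/8) = 14.03 mm²); the cylinder at (13, 14.5): section is a regular 8-gon, circumradius r=11 (area = (8/2)·11.000²·sin(360°/8) = 342.24 mm²); the 9.5×14.5 cube at (6.5, 2) contributes its full rectangle (area 137.75 mm²); Taking the union: the regions partially overlap — summed areas 494.02 mm² minus the doubly-counted overlap 112.89 mm² gives 381.14 mm² — area = 381.14 mm². So its area = 381.14 mm². Layer 3 (z = 0.75): the cone (r1=5.5→r2=1) has section circumradius 4.886 here — a regular 8-gon (area = (8/2)·4.886²·sin(360°/8) = 67.53 mm²); the cylinder at (13, 14.5) is absent (z outside [1, 19]); the cube at (6.5, 2) does not reach this height (z outside [3.5, 22]); Taking the union: only the cone is present, so the union is just that shape — area = 67.53 mm². So its area = 67.53 mm². Layer 16 is larger (381.14 vs 67.53 mm²).

layer 16 (z = 4 mm)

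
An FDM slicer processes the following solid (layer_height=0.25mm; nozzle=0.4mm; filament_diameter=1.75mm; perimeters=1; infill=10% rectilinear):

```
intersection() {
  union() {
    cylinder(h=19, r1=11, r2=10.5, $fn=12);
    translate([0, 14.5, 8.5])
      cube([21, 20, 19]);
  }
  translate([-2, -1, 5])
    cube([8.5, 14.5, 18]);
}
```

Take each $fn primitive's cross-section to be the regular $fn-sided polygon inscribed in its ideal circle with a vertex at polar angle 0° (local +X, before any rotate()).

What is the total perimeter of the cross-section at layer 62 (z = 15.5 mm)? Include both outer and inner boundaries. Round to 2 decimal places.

At z = 15.5 mm: the cone contributes a regular 12-gon of circumradius 10.592 (interpolated between r1=11 and r2=10.5 at t=0.816) (perimeter = 2·12·10.592·sin(180°/12) = 65.79 mm); the cube at (0, 14.5) is present — its section is the full 21×20 rectangle (perimeter 82.00 mm); Combining (union): the 2 present regions are separate (no shared area or edge), so areas and boundary lengths simply add and each stays a separate island — boundary = 147.79 mm; the cube at (-2, -1) (footprint 8.5×14.5) is included at this height (perimeter 46.00 mm); After intersecting: the 8.5×14.5 cube at (-2, -1) partially overlaps the result so far; clipping to the common part keeps 91.81 mm² — boundary = 37.78 mm. Overall, the cross-section is a single solid region. Total boundary length (outer) = 37.78 mm.

37.78 mm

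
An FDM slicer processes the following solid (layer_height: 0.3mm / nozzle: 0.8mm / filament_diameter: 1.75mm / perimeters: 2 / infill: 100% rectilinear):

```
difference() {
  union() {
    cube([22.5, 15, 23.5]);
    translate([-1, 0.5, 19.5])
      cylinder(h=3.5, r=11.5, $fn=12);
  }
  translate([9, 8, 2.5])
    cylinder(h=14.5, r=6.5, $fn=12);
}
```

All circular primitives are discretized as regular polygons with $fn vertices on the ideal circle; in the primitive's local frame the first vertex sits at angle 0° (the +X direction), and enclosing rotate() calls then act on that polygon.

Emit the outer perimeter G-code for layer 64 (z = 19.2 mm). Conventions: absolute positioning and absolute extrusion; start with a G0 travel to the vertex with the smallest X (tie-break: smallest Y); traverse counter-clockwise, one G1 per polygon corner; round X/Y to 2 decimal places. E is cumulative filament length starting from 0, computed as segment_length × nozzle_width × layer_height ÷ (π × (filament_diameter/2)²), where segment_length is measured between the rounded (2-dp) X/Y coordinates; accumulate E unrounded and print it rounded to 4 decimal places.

At z = 19.2 mm: the cube (footprint 22.5×15) is included at this height; the cylinder at (-1, 0.5) is absent (z outside [19.5, 23]); Merging all regions: only the 22.5×15 cube is present, so the union is just that shape — 1 connected region; the cylinder at (9, 8) is not intersected at this z (z outside [2.5, 17]); Subtracting the remaining from the first: none of the subtracted shapes is present at this height, so the result so far is unchanged — 1 connected region. The outline is a single polygon with 4 vertices. Extrusion per mm of travel: 0.8 × 0.3 / (π × 0.875²) = 0.099780. Accumulating E over each segment gives final E = 7.4835.

G0 X0.00 Y0.00 Z19.20
G1 X22.50 Y0.00 E2.2451
G1 X22.50 Y15.00 E3.7418
G1 X0.00 Y15.00 E5.9868
G1 X0.00 Y0.00 E7.4835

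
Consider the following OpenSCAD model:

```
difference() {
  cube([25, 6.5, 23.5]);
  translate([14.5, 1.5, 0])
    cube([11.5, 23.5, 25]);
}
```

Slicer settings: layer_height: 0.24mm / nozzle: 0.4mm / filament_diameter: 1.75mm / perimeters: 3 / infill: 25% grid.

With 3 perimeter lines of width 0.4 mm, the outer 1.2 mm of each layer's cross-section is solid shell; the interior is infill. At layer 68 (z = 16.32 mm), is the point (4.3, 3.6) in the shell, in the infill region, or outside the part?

At z = 16.32 mm: the 25×6.5 cube contributes its full rectangle; the cube at (14.5, 1.5) (footprint 11.5×23.5) is included at this height; After the difference (first − rest): starting from the 25×6.5 cube, the 11.5×23.5 cube at (14.5, 1.5) partially overlaps it — only the 52.50 mm² overlap (of its 270.25 mm²) is removed, clipping the outline — 1 connected region. Overall, the cross-section is a single solid region. The nearest boundary edge runs (0.00, 6.50)→(14.50, 6.50); distance from the point to it = 2.90 mm. The point is inside the cross-section and 2.90 mm from the nearest boundary — more than the 1.2 mm shell width (3 × 0.4), so it's in the infill interior.

infill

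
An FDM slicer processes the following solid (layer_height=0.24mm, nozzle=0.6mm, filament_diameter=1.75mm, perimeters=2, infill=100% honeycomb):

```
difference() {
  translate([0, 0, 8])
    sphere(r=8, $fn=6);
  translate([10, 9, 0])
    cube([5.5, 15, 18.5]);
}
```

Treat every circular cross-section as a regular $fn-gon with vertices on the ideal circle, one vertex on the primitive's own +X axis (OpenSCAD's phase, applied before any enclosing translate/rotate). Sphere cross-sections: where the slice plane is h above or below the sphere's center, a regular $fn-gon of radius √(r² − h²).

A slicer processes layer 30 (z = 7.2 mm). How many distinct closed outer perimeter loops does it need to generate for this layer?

1

At z = 7.2 mm: the r=8 sphere slices to a regular 6-gon of circumradius 7.960 (√(r²−h²) with h=0.8 from center); the cube at (10, 9) (footprint 5.5×15) is included at this height; After the difference (first − rest): starting from the r=8 sphere, the 5.5×15 cube at (10, 9) misses the remaining region (no effect) — 1 connected region. The result has 1 disconnected region.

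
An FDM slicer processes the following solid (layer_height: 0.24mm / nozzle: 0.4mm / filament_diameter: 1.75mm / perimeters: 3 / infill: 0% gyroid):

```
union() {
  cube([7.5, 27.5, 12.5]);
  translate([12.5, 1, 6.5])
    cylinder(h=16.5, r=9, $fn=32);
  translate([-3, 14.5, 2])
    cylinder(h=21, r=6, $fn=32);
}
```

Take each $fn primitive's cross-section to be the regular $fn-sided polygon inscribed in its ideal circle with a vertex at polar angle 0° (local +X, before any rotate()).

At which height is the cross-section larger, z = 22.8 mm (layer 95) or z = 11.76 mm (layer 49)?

Layer 95 (z = 22.8): the cube is absent (z outside [0, 12.5]); the cylinder at (12.5, 1): section is a regular 32-gon, circumradius r=9 (area = (32/2)·9.000²·sin(360°/32) = 252.84 mm²); the r=6 cylinder at (-3, 14.5) contributes a regular 32-gon of circumradius 6 (area = (32/2)·6.000²·sin(360°/32) = 112.37 mm²); Taking the union: the 2 present regions are separate (no shared area or edge), so areas and boundary lengths simply add and each stays a separate island — area = 365.21 mm². So its area = 365.21 mm². Layer 49 (z = 11.76): the cube is present — its section is the full 7.5×27.5 rectangle (area 206.25 mm²); the cylinder at (12.5, 1): section is a regular 32-gon, circumradius r=9 (area = (32/2)·9.000²·sin(360°/32) = 252.84 mm²); the r=6 cylinder at (-3, 14.5) gives a regular 32-gon of circumradius 6 (constant along its height) (area = (32/2)·6.000²·sin(360°/32) = 112.37 mm²); Merging all regions: the regions partially overlap — summed areas 571.46 mm² minus the doubly-counted overlap 46.62 mm² gives 524.84 mm² — area = 524.84 mm². So its area = 524.84 mm². Layer 49 is larger (524.84 vs 365.21 mm²).

layer 49 (z = 11.76 mm)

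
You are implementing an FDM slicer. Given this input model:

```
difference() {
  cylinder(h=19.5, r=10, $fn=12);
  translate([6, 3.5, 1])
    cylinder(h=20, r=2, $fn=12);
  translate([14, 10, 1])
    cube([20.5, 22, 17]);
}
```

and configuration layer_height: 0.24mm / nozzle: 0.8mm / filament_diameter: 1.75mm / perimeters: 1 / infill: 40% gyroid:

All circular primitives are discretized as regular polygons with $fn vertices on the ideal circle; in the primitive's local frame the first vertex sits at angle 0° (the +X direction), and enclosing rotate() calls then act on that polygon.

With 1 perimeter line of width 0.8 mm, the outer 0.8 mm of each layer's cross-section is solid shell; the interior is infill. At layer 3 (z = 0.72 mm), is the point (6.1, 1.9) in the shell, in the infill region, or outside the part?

At z = 0.72 mm: the cylinder: section is a regular 12-gon, circumradius r=10; the cylinder at (6, 3.5) is not intersected at this z (z outside [1, 21]); the cube at (14, 10) is absent (z outside [1, 18]); Subtracting the remaining from the first: none of the subtracted shapes is present at this height, so the r=10 cylinder is unchanged — 1 connected region. Overall, the cross-section is a single solid region. The nearest boundary edge runs (10.00, 0.00)→(8.66, 5.00); distance from the point to it = 3.28 mm. The point is inside the cross-section and 3.28 mm from the nearest boundary — more than the 0.8 mm shell width (1 × 0.8), so it's in the infill interior.

infill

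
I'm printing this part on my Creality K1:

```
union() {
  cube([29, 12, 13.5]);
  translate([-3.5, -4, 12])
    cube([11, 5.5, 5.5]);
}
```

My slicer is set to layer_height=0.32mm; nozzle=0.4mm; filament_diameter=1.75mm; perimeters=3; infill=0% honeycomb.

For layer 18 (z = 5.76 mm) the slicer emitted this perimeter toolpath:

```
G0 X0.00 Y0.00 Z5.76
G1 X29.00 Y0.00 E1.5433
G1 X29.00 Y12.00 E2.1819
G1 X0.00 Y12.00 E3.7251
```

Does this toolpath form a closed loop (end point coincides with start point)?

Start point (G0): (0.00, 0.00). End point (last G1): the path does not return to the start — open.

no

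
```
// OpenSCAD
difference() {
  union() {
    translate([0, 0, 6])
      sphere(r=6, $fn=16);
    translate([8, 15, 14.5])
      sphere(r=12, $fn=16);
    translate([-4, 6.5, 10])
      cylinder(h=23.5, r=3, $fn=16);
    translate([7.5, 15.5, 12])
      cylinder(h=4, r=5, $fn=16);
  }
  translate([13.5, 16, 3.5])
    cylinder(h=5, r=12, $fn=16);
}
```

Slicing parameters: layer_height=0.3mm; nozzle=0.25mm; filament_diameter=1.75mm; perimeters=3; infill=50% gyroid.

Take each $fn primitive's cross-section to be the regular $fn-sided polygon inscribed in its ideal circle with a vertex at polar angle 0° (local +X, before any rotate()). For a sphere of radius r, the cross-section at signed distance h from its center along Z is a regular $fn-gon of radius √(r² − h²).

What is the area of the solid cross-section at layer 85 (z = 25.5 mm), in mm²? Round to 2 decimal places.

97.97 mm²

At z = 25.5 mm: the sphere is not intersected at this z (|z−center|=19.500 > r=6); the r=12 sphere at (8, 15) slices to a regular 16-gon of circumradius 4.796 (√(r²−h²) with h=11 from center) (area = (16/2)·4.796²·sin(360°/16) = 70.41 mm²); the r=3 cylinder at (-4, 6.5) contributes a regular 16-gon of circumradius 3 (area = (16/2)·3.000²·sin(360°/16) = 27.55 mm²); the cylinder at (7.5, 15.5) is absent (z outside [12, 16]); Combining (union): the 2 present regions are separate (no shared area or edge), so areas and boundary lengths simply add and each stays a separate island — area = 97.97 mm²; the cylinder at (13.5, 16) does not reach this height (z outside [3.5, 8.5]); After the difference (first − rest): none of the subtracted shapes is present at this height, so the result so far is unchanged — area = 97.97 mm². Overall, the cross-section has 2 separate islands. Net area = 97.97 mm².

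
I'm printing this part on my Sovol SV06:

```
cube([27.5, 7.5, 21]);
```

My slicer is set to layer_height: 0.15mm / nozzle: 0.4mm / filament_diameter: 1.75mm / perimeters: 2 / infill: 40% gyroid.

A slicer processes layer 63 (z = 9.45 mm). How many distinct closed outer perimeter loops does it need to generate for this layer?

At z = 9.45 mm: the cube (footprint 27.5×7.5) is included at this height. The result has 1 disconnected region.

1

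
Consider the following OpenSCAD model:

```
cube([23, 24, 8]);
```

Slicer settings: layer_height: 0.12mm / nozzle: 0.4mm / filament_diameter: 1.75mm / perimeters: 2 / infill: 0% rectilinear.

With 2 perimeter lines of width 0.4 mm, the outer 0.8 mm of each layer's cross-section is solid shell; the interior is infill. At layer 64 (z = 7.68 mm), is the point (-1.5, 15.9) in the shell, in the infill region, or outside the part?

outside

At z = 7.68 mm: the cube is present — its section is the full 23×24 rectangle. Overall, the cross-section is a single solid region. The nearest boundary edge runs (0.00, 24.00)→(0.00, 0.00); distance from the point to it = 1.50 mm. The point is not inside any of the regions above, so it lies outside the cross-section (1.50 mm from the nearest boundary).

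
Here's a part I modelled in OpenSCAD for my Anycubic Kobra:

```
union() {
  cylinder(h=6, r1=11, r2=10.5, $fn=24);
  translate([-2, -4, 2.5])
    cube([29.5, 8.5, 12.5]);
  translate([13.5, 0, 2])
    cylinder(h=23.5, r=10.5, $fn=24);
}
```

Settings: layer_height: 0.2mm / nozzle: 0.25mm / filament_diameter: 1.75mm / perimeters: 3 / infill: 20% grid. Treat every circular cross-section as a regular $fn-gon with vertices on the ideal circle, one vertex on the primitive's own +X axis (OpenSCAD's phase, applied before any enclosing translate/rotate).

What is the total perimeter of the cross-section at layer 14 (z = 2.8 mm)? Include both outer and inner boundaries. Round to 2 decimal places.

104.74 mm

At z = 2.8 mm: the cone (r1=11→r2=10.5) has section circumradius 10.767 here — a regular 24-gon (perimeter = 2·24·10.767·sin(180°/24) = 67.46 mm); the cube at (-2, -4) is present — its section is the full 29.5×8.5 rectangle (perimeter 76.00 mm); the r=10.5 cylinder at (13.5, 0) contributes a regular 24-gon of circumradius 10.5 (perimeter = 2·24·10.500·sin(180°/24) = 65.79 mm); Combining (union): the regions partially overlap (shared area 304.47 mm²), so the edge portions inside another operand are dropped and the merged outline is re-measured after clipping — boundary = 104.74 mm. Overall, the cross-section is a single solid region. Total boundary length (outer) = 104.74 mm.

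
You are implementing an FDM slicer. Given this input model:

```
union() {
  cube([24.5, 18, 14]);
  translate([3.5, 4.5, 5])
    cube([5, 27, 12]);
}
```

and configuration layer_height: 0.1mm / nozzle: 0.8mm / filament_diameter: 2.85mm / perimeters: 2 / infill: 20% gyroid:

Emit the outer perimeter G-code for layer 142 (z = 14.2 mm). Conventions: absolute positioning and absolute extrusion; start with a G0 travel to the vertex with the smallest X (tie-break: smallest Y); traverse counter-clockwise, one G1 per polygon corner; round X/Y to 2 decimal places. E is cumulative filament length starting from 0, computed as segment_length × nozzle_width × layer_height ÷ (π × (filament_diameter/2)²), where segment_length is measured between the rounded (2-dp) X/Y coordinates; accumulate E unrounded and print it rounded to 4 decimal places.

G0 X3.50 Y4.50 Z14.20
G1 X8.50 Y4.50 E0.0627
G1 X8.50 Y31.50 E0.4013
G1 X3.50 Y31.50 E0.4640
G1 X3.50 Y4.50 E0.8026

At z = 14.2 mm: the cube does not reach this height (z outside [0, 14]); the 5×27 cube at (3.5, 4.5) contributes its full rectangle; Merging all regions: only the 5×27 cube at (3.5, 4.5) is present, so the union is just that shape — 1 connected region. The outline is a single polygon with 4 vertices. Extrusion per mm of travel: 0.8 × 0.1 / (π × 1.425²) = 0.012540. Accumulating E over each segment gives final E = 0.8026.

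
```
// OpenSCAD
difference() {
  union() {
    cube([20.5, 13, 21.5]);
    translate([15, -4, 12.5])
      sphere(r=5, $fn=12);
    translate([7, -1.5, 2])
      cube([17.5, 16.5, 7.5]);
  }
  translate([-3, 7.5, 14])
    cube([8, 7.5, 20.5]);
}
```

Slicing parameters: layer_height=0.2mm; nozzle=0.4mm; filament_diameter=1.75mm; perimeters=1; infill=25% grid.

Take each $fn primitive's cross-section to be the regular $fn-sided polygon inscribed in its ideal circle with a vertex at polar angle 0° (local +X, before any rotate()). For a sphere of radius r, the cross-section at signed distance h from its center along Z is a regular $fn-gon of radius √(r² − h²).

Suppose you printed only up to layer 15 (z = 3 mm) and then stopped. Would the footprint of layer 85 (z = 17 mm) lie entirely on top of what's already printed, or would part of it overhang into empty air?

part overhangs

Compare the two slices. At z = 3: the cube is present — its section is the full 20.5×13 rectangle (area 266.50 mm²); the sphere at (15, -4) is not intersected at this z (|z−center|=9.500 > r=5); the cube at (7, -1.5) (footprint 17.5×16.5) is included at this height (area 288.75 mm²); Combining (union): the regions partially overlap — summed areas 555.25 mm² minus the doubly-counted overlap 175.50 mm² gives 379.75 mm² — area = 379.75 mm²; the cube at (-3, 7.5) does not reach this height (z outside [14, 34.5]); After the difference (first − rest): none of the subtracted shapes is present at this height, so the result so far is unchanged — area = 379.75 mm². At z = 17: the cube is present — its section is the full 20.5×13 rectangle (area 266.50 mm²); the r=5 sphere at (15, -4) contributes a regular 12-gon of circumradius √(5²−4.5²) = 2.179 (area = (12/2)·2.179²·sin(360°/12) = 14.25 mm²); the cube at (7, -1.5) is absent (z outside [2, 9.5]); Combining (union): the 2 present regions are separate (no shared area or edge), so areas and boundary lengths simply add and each stays a separate island — area = 280.75 mm²; the cube at (-3, 7.5) is present — its section is the full 8×7.5 rectangle (area 60.00 mm²); Subtracting the remaining from the first: starting from that combined region (280.75 mm²), the 8×7.5 cube at (-3, 7.5) partially overlaps it — only the 27.50 mm² overlap (of its 60.00 mm²) is removed, clipping the outline — area = 253.25 mm². Checking containment: at z = 17 the cross-section extends beyond the z = 3 cross-section by about 14.25 mm².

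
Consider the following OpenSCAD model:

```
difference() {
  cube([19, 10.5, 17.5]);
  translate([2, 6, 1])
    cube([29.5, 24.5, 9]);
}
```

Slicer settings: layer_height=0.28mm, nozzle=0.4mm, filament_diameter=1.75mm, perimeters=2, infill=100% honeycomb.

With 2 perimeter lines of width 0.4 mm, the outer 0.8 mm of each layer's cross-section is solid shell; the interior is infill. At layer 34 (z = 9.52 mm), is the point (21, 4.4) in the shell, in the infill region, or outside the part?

At z = 9.52 mm: the cube (footprint 19×10.5) is included at this height; the cube at (2, 6) (footprint 29.5×24.5) is included at this height; Taking the first minus the rest: starting from the 19×10.5 cube, the 29.5×24.5 cube at (2, 6) partially overlaps it — only the 76.50 mm² overlap (of its 722.75 mm²) is removed, clipping the outline — 1 connected region. Overall, the cross-section is a single solid region. The nearest boundary edge runs (19.00, 6.00)→(19.00, 0.00); distance from the point to it = 2.00 mm. The point is not inside any of the regions above, so it lies outside the cross-section (2.00 mm from the nearest boundary).

outside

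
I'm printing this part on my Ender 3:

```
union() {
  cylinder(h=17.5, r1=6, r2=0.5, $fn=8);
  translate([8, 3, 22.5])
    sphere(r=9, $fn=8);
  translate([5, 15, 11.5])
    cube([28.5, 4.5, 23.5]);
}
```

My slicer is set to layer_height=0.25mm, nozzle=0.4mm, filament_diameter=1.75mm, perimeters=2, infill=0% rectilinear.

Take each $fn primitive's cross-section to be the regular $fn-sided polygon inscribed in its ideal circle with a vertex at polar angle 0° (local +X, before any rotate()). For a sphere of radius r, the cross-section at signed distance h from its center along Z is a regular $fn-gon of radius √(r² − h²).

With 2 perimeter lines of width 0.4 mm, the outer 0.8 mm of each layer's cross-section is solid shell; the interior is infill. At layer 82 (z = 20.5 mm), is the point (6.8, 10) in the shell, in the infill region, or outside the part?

At z = 20.5 mm: the cone is not intersected at this z (z outside [0, 17.5]); the r=9 sphere at (8, 3) slices to a regular 8-gon of circumradius 8.775 (√(r²−h²) with h=2 from center); the 28.5×4.5 cube at (5, 15) contributes its full rectangle; Merging all regions: the 2 present regions are separate (no shared area or edge), so areas and boundary lengths simply add and each stays a separate island — 2 connected regions. Overall, the cross-section has 2 separate islands. The nearest boundary edge runs (1.80, 9.20)→(8.00, 11.77); distance from the point to it = 1.18 mm. (Shell/infill is judged within the island containing the point — the largest one.) The point is inside the cross-section and 1.18 mm from the nearest boundary — more than the 0.8 mm shell width (2 × 0.4), so it's in the infill interior.

infill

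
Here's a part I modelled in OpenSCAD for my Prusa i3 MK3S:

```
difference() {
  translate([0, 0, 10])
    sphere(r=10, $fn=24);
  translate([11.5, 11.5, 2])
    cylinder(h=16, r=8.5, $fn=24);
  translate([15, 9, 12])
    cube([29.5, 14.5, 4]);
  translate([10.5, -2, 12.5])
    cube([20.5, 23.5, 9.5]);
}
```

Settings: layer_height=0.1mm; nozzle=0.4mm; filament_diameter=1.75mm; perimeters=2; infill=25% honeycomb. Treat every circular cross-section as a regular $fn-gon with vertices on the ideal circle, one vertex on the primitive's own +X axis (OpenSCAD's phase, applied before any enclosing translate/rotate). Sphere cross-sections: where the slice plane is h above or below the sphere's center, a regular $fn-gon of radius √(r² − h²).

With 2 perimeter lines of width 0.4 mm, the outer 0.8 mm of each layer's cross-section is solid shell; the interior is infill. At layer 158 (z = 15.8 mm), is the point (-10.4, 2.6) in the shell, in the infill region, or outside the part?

outside

At z = 15.8 mm: the sphere: section is a regular 24-gon, circumradius = √(r²−h²) = √(10²−5.8²) = 8.146; the cylinder at (11.5, 11.5): section is a regular 24-gon, circumradius r=8.5; the 29.5×14.5 cube at (15, 9) contributes its full rectangle; the 20.5×23.5 cube at (10.5, -2) contributes its full rectangle; Subtracting the remaining from the first: starting from the r=10 sphere, the r=8.5 cylinder at (11.5, 11.5) partially overlaps it — only the 0.56 mm² overlap (of its 224.40 mm²) is removed, clipping the outline; the 29.5×14.5 cube at (15, 9) misses the remaining region (no effect); the 20.5×23.5 cube at (10.5, -2) misses the remaining region (no effect) — 1 connected region. Overall, the cross-section is a single solid region. The nearest boundary edge runs (-8.15, 0.00)→(-7.87, 2.11); distance from the point to it = 2.58 mm. The point is not inside any of the regions above, so it lies outside the cross-section (2.58 mm from the nearest boundary).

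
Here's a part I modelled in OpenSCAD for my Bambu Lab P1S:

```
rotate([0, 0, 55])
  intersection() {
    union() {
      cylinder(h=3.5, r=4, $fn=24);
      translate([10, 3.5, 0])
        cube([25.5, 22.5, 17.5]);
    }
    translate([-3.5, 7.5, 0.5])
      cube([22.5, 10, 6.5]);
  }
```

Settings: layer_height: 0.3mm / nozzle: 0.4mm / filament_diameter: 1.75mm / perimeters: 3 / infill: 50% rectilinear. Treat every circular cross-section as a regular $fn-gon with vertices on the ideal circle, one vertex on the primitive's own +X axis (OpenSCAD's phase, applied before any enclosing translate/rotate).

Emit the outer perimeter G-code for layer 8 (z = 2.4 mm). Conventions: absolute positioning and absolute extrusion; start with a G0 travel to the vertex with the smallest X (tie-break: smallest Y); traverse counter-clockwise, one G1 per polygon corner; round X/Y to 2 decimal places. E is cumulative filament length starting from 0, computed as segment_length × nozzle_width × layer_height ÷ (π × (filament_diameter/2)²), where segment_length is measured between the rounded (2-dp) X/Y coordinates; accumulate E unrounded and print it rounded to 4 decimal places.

At z = 2.4 mm: the cylinder: section is a regular 24-gon, circumradius r=4; the cube at (10, 3.5) is present — its section is the full 25.5×22.5 rectangle; Combining (union): the 2 present regions are separate (no shared area or edge), so areas and boundary lengths simply add and each stays a separate island — 2 connected regions; the 22.5×10 cube at (-3.5, 7.5) contributes its full rectangle; Taking the intersection: the 22.5×10 cube at (-3.5, 7.5) partially overlaps that combined region; clipping to the common part keeps 90.00 mm² — 1 connected region; (rotated 55° about Z; rotation is an isometry so areas/perimeters/island counts are preserved). The outline is a single polygon with 4 vertices. Extrusion per mm of travel: 0.4 × 0.3 / (π × 0.875²) = 0.049890. Accumulating E over each segment gives final E = 1.8957.

G0 X-8.60 Y18.23 Z2.40
G1 X-0.41 Y12.49 E0.4990
G1 X4.75 Y19.87 E0.9482
G1 X-3.44 Y25.60 E1.4469
G1 X-8.60 Y18.23 E1.8957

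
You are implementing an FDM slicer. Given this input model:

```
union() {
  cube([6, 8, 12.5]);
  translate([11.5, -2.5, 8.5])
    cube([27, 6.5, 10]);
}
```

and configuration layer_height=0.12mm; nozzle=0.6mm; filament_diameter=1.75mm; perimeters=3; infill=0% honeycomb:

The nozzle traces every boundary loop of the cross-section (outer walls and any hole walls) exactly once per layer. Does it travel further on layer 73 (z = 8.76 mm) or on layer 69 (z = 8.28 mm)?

Layer 73 (z = 8.76): the 6×8 cube contributes its full rectangle (perimeter 28.00 mm); the 27×6.5 cube at (11.5, -2.5) contributes its full rectangle (perimeter 67.00 mm); Merging all regions: the 2 present regions are separate (no shared area or edge), so areas and boundary lengths simply add and each stays a separate island — boundary = 95.00 mm. So its perimeter = 95.00 mm. Layer 69 (z = 8.28): the 6×8 cube contributes its full rectangle (perimeter 28.00 mm); the cube at (11.5, -2.5) is absent (z outside [8.5, 18.5]); Combining (union): only the 6×8 cube is present, so the union is just that shape — boundary = 28.00 mm. So its perimeter = 28.00 mm. Layer 73 is larger (95.00 vs 28.00 mm).

layer 73 (z = 8.76 mm)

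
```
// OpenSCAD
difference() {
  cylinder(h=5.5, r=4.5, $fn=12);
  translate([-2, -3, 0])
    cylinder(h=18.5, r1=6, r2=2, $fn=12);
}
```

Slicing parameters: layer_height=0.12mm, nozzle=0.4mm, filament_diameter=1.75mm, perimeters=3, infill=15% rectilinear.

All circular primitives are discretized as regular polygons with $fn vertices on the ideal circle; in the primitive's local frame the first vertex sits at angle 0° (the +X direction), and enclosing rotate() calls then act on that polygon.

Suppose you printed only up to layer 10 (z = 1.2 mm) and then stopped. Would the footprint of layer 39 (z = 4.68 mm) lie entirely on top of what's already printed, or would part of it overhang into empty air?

Compare the two slices. At z = 1.2: the r=4.5 cylinder gives a regular 12-gon of circumradius 4.5 (constant along its height) (area = (12/2)·4.500²·sin(360°/12) = 60.75 mm²); the cone at (-2, -3) contributes a regular 12-gon of circumradius 5.741 (interpolated between r1=6 and r2=2 at t=0.065) (area = (12/2)·5.741²·sin(360°/12) = 98.86 mm²); Taking the first minus the rest: starting from the r=4.5 cylinder (60.75 mm²), the cone at (-2, -3) partially overlaps it — only the 42.26 mm² overlap (of its 98.86 mm²) is removed, clipping the outline — area = 18.49 mm². At z = 4.68: the r=4.5 cylinder gives a regular 12-gon of circumradius 4.5 (constant along its height) (area = (12/2)·4.500²·sin(360°/12) = 60.75 mm²); the cone at (-2, -3) (r1=6→r2=2) has section circumradius 4.988 here — a regular 12-gon (area = (12/2)·4.988²·sin(360°/12) = 74.64 mm²); Taking the first minus the rest: starting from the r=4.5 cylinder (60.75 mm²), the cone at (-2, -3) partially overlaps it — only the 34.81 mm² overlap (of its 74.64 mm²) is removed, clipping the outline — area = 25.94 mm². Checking containment: at z = 4.68 the cross-section extends beyond the z = 1.2 cross-section by about 7.45 mm².

part overhangs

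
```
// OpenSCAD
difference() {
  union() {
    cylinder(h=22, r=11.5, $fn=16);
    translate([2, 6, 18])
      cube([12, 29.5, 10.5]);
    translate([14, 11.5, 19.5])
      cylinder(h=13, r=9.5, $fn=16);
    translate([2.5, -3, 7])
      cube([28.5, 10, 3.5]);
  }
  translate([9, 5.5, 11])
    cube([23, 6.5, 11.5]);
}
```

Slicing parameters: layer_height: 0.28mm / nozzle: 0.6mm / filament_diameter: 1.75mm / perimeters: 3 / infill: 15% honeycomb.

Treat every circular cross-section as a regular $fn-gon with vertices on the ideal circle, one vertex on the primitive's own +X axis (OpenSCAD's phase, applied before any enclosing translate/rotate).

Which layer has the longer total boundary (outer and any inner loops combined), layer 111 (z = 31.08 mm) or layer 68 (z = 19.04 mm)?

layer 68 (z = 19.04 mm)

Layer 111 (z = 31.08): the cylinder is absent (z outside [0, 22]); the cube at (2, 6) is not intersected at this z (z outside [18, 28.5]); the r=9.5 cylinder at (14, 11.5) gives a regular 16-gon of circumradius 9.5 (constant along its height) (perimeter = 2·16·9.500·sin(180°/16) = 59.31 mm); the cube at (2.5, -3) does not reach this height (z outside [7, 10.5]); Merging all regions: only the r=9.5 cylinder at (14, 11.5) is present, so the union is just that shape — boundary = 59.31 mm; the cube at (9, 5.5) does not reach this height (z outside [11, 22.5]); Taking the first minus the rest: none of the subtracted shapes is present at this height, so that combined region is unchanged — boundary = 59.31 mm. So its perimeter = 59.31 mm. Layer 68 (z = 19.04): the r=11.5 cylinder gives a regular 16-gon of circumradius 11.5 (constant along its height) (perimeter = 2·16·11.500·sin(180°/16) = 71.79 mm); the cube at (2, 6) is present — its section is the full 12×29.5 rectangle (perimeter 83.00 mm); the cylinder at (14, 11.5) is not intersected at this z (z outside [19.5, 32.5]); the cube at (2.5, -3) is absent (z outside [7, 10.5]); Merging all regions: the regions partially overlap (shared area 25.80 mm²), so the edge portions inside another operand are dropped and the merged outline is re-measured after clipping — boundary = 132.64 mm; the 23×6.5 cube at (9, 5.5) contributes its full rectangle (perimeter 59.00 mm); Subtracting the remaining from the first: starting from that combined region, the 23×6.5 cube at (9, 5.5) partially overlaps it — only the 30.36 mm² overlap (of its 149.50 mm²) is removed, clipping the outline — boundary = 133.98 mm. So its perimeter = 133.98 mm. Layer 68 is larger (133.98 vs 59.31 mm).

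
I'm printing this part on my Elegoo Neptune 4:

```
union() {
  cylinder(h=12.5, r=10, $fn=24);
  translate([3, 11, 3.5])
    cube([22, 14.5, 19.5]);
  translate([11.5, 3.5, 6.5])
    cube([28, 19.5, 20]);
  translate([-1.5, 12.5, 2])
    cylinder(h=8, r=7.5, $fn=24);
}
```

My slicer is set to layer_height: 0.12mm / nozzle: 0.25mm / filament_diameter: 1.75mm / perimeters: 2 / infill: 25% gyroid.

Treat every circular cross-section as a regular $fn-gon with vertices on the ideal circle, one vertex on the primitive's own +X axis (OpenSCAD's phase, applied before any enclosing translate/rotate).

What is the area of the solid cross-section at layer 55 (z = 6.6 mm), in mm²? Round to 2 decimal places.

At z = 6.6 mm: the cylinder: section is a regular 24-gon, circumradius r=10 (area = (24/2)·10.000²·sin(360°/24) = 310.58 mm²); the cube at (3, 11) is present — its section is the full 22×14.5 rectangle (area 319.00 mm²); the cube at (11.5, 3.5) is present — its section is the full 28×19.5 rectangle (area 546.00 mm²); the cylinder at (-1.5, 12.5): section is a regular 24-gon, circumradius r=7.5 (area = (24/2)·7.500²·sin(360°/24) = 174.70 mm²); Combining (union): the regions partially overlap — summed areas 1350.29 mm² minus the doubly-counted overlap 217.75 mm² gives 1132.54 mm² — area = 1132.54 mm². Overall, the cross-section is a single solid region. Net area = 1132.54 mm².

1132.54 mm²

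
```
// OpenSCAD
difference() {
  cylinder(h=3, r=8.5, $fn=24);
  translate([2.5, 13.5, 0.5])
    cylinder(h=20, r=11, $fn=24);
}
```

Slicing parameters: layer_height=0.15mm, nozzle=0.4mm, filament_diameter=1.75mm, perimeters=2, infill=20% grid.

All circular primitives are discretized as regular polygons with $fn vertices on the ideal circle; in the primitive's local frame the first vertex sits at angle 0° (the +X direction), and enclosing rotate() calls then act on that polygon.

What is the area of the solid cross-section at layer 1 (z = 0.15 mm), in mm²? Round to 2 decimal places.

At z = 0.15 mm: the cylinder: section is a regular 24-gon, circumradius r=8.5 (area = (24/2)·8.500²·sin(360°/24) = 224.40 mm²); the cylinder at (2.5, 13.5) does not reach this height (z outside [0.5, 20.5]); Subtracting the remaining from the first: none of the subtracted shapes is present at this height, so the r=8.5 cylinder is unchanged — area = 224.40 mm². Overall, the cross-section is a single solid region. Net area = 224.40 mm².

224.40 mm²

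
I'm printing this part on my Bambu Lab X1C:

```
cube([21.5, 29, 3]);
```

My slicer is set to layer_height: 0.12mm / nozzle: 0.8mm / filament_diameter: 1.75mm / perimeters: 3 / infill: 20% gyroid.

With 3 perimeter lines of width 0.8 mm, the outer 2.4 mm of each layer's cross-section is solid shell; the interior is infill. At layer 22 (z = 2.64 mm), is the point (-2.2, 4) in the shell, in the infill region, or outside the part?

outside

At z = 2.64 mm: the cube is present — its section is the full 21.5×29 rectangle. Overall, the cross-section is a single solid region. The nearest boundary edge runs (0.00, 29.00)→(0.00, 0.00); distance from the point to it = 2.20 mm. The point is not inside any of the regions above, so it lies outside the cross-section (2.20 mm from the nearest boundary).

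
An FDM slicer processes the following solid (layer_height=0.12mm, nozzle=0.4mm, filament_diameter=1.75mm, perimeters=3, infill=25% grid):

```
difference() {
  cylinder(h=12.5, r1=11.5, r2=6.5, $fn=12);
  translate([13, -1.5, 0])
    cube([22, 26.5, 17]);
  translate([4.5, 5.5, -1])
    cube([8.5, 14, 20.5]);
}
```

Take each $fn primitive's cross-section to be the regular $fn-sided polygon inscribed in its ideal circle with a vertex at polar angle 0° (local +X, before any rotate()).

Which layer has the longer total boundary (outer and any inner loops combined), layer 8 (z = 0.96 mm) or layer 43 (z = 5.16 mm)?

Layer 8 (z = 0.96): the cone (r1=11.5→r2=6.5) has section circumradius 11.116 here — a regular 12-gon (perimeter = 2·12·11.116·sin(180°/12) = 69.05 mm); the cube at (13, -1.5) is present — its section is the full 22×26.5 rectangle (perimeter 97.00 mm); the cube at (4.5, 5.5) (footprint 8.5×14) is included at this height (perimeter 45.00 mm); After the difference (first − rest): starting from the cone, the 22×26.5 cube at (13, -1.5) misses the remaining region (no effect); the 8.5×14 cube at (4.5, 5.5) partially overlaps it — only the 13.03 mm² overlap (of its 119.00 mm²) is removed, clipping the outline — boundary = 71.69 mm. So its perimeter = 71.69 mm. Layer 43 (z = 5.16): the cone (r1=11.5→r2=6.5) has section circumradius 9.436 here — a regular 12-gon (perimeter = 2·12·9.436·sin(180°/12) = 58.61 mm); the cube at (13, -1.5) (footprint 22×26.5) is included at this height (perimeter 97.00 mm); the cube at (4.5, 5.5) (footprint 8.5×14) is included at this height (perimeter 45.00 mm); After the difference (first − rest): starting from the cone, the 22×26.5 cube at (13, -1.5) misses the remaining region (no effect); the 8.5×14 cube at (4.5, 5.5) partially overlaps it — only the 4.16 mm² overlap (of its 119.00 mm²) is removed, clipping the outline — boundary = 60.23 mm. So its perimeter = 60.23 mm. Layer 8 is larger (71.69 vs 60.23 mm).

layer 8 (z = 0.96 mm)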